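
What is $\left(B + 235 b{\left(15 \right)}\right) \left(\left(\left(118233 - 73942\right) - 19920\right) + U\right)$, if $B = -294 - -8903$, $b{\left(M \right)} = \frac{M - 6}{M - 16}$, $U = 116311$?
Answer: $913588908$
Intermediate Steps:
$b{\left(M \right)} = \frac{-6 + M}{-16 + M}$
$B = 8609$ ($B = -294 + 8903 = 8609$)
$\left(B + 235 b{\left(15 \right)}\right) \left(\left(\left(118233 - 73942\right) - 19920\right) + U\right) = \left(8609 + 235 \frac{-6 + 15}{-16 + 15}\right) \left(\left(\left(118233 - 73942\right) - 19920\right) + 116311\right) = \left(8609 + 235 \frac{1}{-1} \cdot 9\right) \left(\left(\left(118233 - 73942\right) - 19920\right) + 116311\right) = \left(8609 + 235 \left(\left(-1\right) 9\right)\right) \left(\left(44291 - 19920\right) + 116311\right) = \left(8609 + 235 \left(-9\right)\right) \left(24371 + 116311\right) = \left(8609 - 2115\right) 140682 = 6494 \cdot 140682 = 913588908$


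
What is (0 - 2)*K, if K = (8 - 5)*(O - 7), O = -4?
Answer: 66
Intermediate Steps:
K = -33 (K = (8 - 5)*(-4 - 7) = 3*(-11) = -33)
(0 - 2)*K = (0 - 2)*(-33) = -2*(-33) = 66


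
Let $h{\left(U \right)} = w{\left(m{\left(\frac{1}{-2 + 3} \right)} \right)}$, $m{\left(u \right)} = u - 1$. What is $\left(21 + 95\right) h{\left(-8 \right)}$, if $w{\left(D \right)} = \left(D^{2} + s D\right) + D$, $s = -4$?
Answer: $0$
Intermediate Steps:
$m{\left(u \right)} = -1 + u$
$w{\left(D \right)} = D^{2} - 3 D$ ($w{\left(D \right)} = \left(D^{2} - 4 D\right) + D = D^{2} - 3 D$)
$h{\left(U \right)} = 0$ ($h{\left(U \right)} = \left(-1 + \frac{1}{-2 + 3}\right) \left(-3 - \left(1 - \frac{1}{-2 + 3}\right)\right) = \left(-1 + 1^{-1}\right) \left(-3 - \left(1 - 1^{-1}\right)\right) = \left(-1 + 1\right) \left(-3 + \left(-1 + 1\right)\right) = 0 \left(-3 + 0\right) = 0 \left(-3\right) = 0$)
$\left(21 + 95\right) h{\left(-8 \right)} = \left(21 + 95\right) 0 = 116 \cdot 0 = 0$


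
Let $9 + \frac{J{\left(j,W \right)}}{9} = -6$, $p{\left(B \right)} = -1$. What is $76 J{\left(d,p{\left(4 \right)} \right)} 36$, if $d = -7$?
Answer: $-369360$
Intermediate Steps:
$J{\left(j,W \right)} = -135$ ($J{\left(j,W \right)} = -81 + 9 \left(-6\right) = -81 - 54 = -135$)
$76 J{\left(d,p{\left(4 \right)} \right)} 36 = 76 \left(-135\right) 36 = \left(-10260\right) 36 = -369360$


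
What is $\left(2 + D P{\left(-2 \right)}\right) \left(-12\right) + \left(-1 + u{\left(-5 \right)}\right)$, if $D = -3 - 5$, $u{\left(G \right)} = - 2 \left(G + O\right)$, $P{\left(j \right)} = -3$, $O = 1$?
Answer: $-305$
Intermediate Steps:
$u{\left(G \right)} = -2 - 2 G$ ($u{\left(G \right)} = - 2 \left(G + 1\right) = - 2 \left(1 + G\right) = -2 - 2 G$)
$D = -8$
$\left(2 + D P{\left(-2 \right)}\right) \left(-12\right) + \left(-1 + u{\left(-5 \right)}\right) = \left(2 - -24\right) \left(-12\right) - -7 = \left(2 + 24\right) \left(-12\right) + \left(-1 + \left(-2 + 10\right)\right) = 26 \left(-12\right) + \left(-1 + 8\right) = -312 + 7 = -305$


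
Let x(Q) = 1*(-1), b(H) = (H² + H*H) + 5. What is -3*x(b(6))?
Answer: 3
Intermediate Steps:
b(H) = 5 + 2*H² (b(H) = (H² + H²) + 5 = 2*H² + 5 = 5 + 2*H²)
x(Q) = -1
-3*x(b(6)) = -3*(-1) = 3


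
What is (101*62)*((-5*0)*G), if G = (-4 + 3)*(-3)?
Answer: 0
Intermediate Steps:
G = 3 (G = -1*(-3) = 3)
(101*62)*((-5*0)*G) = (101*62)*(-5*0*3) = 6262*(0*3) = 6262*0 = 0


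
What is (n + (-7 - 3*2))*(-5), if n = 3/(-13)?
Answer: 860/13 ≈ 66.154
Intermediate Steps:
n = -3/13 (n = 3*(-1/13) = -3/13 ≈ -0.23077)
(n + (-7 - 3*2))*(-5) = (-3/13 + (-7 - 3*2))*(-5) = (-3/13 + (-7 - 6))*(-5) = (-3/13 - 13)*(-5) = -172/13*(-5) = 860/13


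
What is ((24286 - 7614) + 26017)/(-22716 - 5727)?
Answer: -42689/28443 ≈ -1.5009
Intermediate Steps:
((24286 - 7614) + 26017)/(-22716 - 5727) = (16672 + 26017)/(-28443) = 42689*(-1/28443) = -42689/28443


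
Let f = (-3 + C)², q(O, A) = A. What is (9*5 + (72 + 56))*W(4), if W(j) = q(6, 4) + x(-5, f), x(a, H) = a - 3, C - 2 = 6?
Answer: -692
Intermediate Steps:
C = 8 (C = 2 + 6 = 8)
f = 25 (f = (-3 + 8)² = 5² = 25)
x(a, H) = -3 + a
W(j) = -4 (W(j) = 4 + (-3 - 5) = 4 - 8 = -4)
(9*5 + (72 + 56))*W(4) = (9*5 + (72 + 56))*(-4) = (45 + 128)*(-4) = 173*(-4) = -692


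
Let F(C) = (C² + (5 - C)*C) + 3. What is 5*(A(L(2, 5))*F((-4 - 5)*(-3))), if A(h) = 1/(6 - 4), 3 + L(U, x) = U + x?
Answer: 345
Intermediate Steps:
L(U, x) = -3 + U + x (L(U, x) = -3 + (U + x) = -3 + U + x)
F(C) = 3 + C² + C*(5 - C) (F(C) = (C² + C*(5 - C)) + 3 = 3 + C² + C*(5 - C))
A(h) = ½ (A(h) = 1/2 = ½)
5*(A(L(2, 5))*F((-4 - 5)*(-3))) = 5*((3 + 5*((-4 - 5)*(-3)))/2) = 5*((3 + 5*(-9*(-3)))/2) = 5*((3 + 5*27)/2) = 5*((3 + 135)/2) = 5*((½)*138) = 5*69 = 345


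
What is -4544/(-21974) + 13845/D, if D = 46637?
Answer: 258074279/512400719 ≈ 0.50366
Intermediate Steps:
-4544/(-21974) + 13845/D = -4544/(-21974) + 13845/46637 = -4544*(-1/21974) + 13845*(1/46637) = 2272/10987 + 13845/46637 = 258074279/512400719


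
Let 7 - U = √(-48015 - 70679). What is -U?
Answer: -7 + I*√118694 ≈ -7.0 + 344.52*I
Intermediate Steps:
U = 7 - I*√118694 (U = 7 - √(-48015 - 70679) = 7 - √(-118694) = 7 - I*√118694 ≈ 7.0 - 344.52*I)
-U = -(7 - I*√118694) = -7 + I*√118694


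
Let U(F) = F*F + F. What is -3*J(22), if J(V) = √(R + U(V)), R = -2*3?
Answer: -30*√5 ≈ -67.082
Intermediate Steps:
R = -6
U(F) = F + F² (U(F) = F² + F = F + F²)
J(V) = √(-6 + V*(1 + V))
-3*J(22) = -3*√(-6 + 22*(1 + 22)) = -3*√(-6 + 22*23) = -3*√(-6 + 506) = -30*√5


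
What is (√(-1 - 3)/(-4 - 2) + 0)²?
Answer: -⅑ ≈ -0.11111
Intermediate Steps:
(√(-1 - 3)/(-4 - 2) + 0)² = (√(-4)/(-6) + 0)² = ((2*I)*(-⅙) + 0)² = (-I/3 + 0)² = (-I/3)² = -⅑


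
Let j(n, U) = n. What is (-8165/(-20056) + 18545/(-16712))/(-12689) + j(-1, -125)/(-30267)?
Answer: 30925196591/349801528932252 ≈ 8.8408e-5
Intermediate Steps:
(-8165/(-20056) + 18545/(-16712))/(-12689) + j(-1, -125)/(-30267) = (-8165/(-20056) + 18545/(-16712))/(-12689) - 1/(-30267) = (-8165*(-1/20056) + 18545*(-1/16712))*(-1/12689) - 1*(-1/30267) = (355/872 - 18545/16712)*(-1/12689) + 1/30267 = -639905/910804*(-1/12689) + 1/30267 = 639905/11557191956 + 1/30267 = 30925196591/349801528932252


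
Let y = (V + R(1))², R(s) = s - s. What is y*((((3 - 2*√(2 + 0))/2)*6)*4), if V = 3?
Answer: 324 - 216*√2 ≈ 18.530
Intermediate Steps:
R(s) = 0
y = 9 (y = (3 + 0)² = 3² = 9)
y*((((3 - 2*√(2 + 0))/2)*6)*4) = 9*((((3 - 2*√(2 + 0))/2)*6)*4) = 9*((((3 - 2*√2)*(½))*6)*4) = 9*(((3/2 - √2)*6)*4) = 9*((9 - 6*√2)*4) = 9*(36 - 24*√2) = 324 - 216*√2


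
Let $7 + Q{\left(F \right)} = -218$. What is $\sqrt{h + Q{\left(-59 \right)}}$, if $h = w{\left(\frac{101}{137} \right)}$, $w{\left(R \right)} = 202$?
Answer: $i \sqrt{23} \approx 4.7958 i$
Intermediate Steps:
$h = 202$
$Q{\left(F \right)} = -225$ ($Q{\left(F \right)} = -7 - 218 = -225$)
$\sqrt{h + Q{\left(-59 \right)}} = \sqrt{202 - 225} = \sqrt{-23} = i \sqrt{23}$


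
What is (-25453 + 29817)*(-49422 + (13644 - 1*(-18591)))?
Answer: -75004068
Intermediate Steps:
(-25453 + 29817)*(-49422 + (13644 - 1*(-18591))) = 4364*(-49422 + (13644 + 18591)) = 4364*(-49422 + 32235) = 4364*(-17187) = -75004068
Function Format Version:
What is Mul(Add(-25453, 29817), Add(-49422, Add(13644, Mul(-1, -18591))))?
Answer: -75004068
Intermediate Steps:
Mul(Add(-25453, 29817), Add(-49422, Add(13644, Mul(-1, -18591)))) = Mul(4364, Add(-49422, Add(13644, 18591))) = Mul(4364, Add(-49422, 32235)) = Mul(4364, -17187) = -75004068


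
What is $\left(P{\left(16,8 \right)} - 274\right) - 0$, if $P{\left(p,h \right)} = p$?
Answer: $-258$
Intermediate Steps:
$\left(P{\left(16,8 \right)} - 274\right) - 0 = \left(16 - 274\right) - 0 = -258 + 0 = -258$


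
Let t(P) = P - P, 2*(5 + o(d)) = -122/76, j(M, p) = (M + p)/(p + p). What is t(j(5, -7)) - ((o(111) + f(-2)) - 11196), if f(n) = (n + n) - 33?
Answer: 854149/76 ≈ 11239.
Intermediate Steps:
j(M, p) = (M + p)/(2*p) (j(M, p) = (M + p)/((2*p)) = (M + p)*(1/(2*p)) = (M + p)/(2*p))
o(d) = -441/76 (o(d) = -5 + (-122/76)/2 = -5 + (-122*1/76)/2 = -5 + (½)*(-61/38) = -5 - 61/76 = -441/76)
t(P) = 0
f(n) = -33 + 2*n (f(n) = 2*n - 33 = -33 + 2*n)
t(j(5, -7)) - ((o(111) + f(-2)) - 11196) = 0 - ((-441/76 + (-33 + 2*(-2))) - 11196) = 0 - ((-441/76 + (-33 - 4)) - 11196) = 0 - ((-441/76 - 37) - 11196) = 0 - (-3253/76 - 11196) = 0 - 1*(-854149/76) = 0 + 854149/76 = 854149/76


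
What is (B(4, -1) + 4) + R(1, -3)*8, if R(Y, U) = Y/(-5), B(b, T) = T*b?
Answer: -8/5 ≈ -1.6000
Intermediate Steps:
R(Y, U) = -Y/5 (R(Y, U) = Y*(-⅕) = -Y/5)
(B(4, -1) + 4) + R(1, -3)*8 = (-1*4 + 4) - ⅕*1*8 = (-4 + 4) - ⅕*8 = 0 - 8/5 = -8/5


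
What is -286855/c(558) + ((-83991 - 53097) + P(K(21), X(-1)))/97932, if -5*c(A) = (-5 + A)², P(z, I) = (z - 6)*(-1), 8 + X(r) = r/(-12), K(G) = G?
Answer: 32844695991/9982828996 ≈ 3.2901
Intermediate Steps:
X(r) = -8 - r/12 (X(r) = -8 + r/(-12) = -8 + r*(-1/12) = -8 - r/12)
P(z, I) = 6 - z (P(z, I) = (-6 + z)*(-1) = 6 - z)
c(A) = -(-5 + A)²/5
-286855/c(558) + ((-83991 - 53097) + P(K(21), X(-1)))/97932 = -286855*(-5/(-5 + 558)²) + ((-83991 - 53097) + (6 - 1*21))/97932 = -286855/((-⅕*553²)) + (-137088 + (6 - 21))*(1/97932) = -286855/((-⅕*305809)) + (-137088 - 15)*(1/97932) = -286855/(-305809/5) - 137103*1/97932 = -286855*(-5/305809) - 45701/32644 = 1434275/305809 - 45701/32644 = 32844695991/9982828996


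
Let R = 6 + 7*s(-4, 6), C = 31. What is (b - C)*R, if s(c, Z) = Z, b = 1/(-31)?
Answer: -46176/31 ≈ -1489.5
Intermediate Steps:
b = -1/31 ≈ -0.032258
R = 48 (R = 6 + 7*6 = 6 + 42 = 48)
(b - C)*R = (-1/31 - 1*31)*48 = (-1/31 - 31)*48 = -962/31*48 = -46176/31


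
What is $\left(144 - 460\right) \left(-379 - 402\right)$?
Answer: $246796$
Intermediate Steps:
$\left(144 - 460\right) \left(-379 - 402\right) = \left(-316\right) \left(-781\right) = 246796$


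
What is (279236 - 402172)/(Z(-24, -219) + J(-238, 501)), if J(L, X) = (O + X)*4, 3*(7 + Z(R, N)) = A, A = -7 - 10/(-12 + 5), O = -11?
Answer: -430276/6829 ≈ -63.007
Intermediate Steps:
A = -39/7 (A = -7 - 10/(-7) = -7 - 10*(-⅐) = -7 + 10/7 = -39/7 ≈ -5.5714)
Z(R, N) = -62/7 (Z(R, N) = -7 + (⅓)*(-39/7) = -7 - 13/7 = -62/7)
J(L, X) = -44 + 4*X (J(L, X) = (-11 + X)*4 = -44 + 4*X)
(279236 - 402172)/(Z(-24, -219) + J(-238, 501)) = (279236 - 402172)/(-62/7 + (-44 + 4*501)) = -122936/(-62/7 + (-44 + 2004)) = -122936/(-62/7 + 1960) = -122936/13658/7 = -122936*7/13658 = -430276/6829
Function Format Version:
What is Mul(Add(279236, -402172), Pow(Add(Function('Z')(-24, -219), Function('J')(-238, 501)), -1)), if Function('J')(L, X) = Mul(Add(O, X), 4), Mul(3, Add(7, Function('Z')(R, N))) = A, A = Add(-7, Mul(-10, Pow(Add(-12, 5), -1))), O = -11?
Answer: Rational(-430276, 6829) ≈ -63.007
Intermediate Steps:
A = Rational(-39, 7) (A = Add(-7, Mul(-10, Pow(-7, -1))) = Add(-7, Mul(-10, Rational(-1, 7))) = Add(-7, Rational(10, 7)) = Rational(-39, 7) ≈ -5.5714)
Function('Z')(R, N) = Rational(-62, 7) (Function('Z')(R, N) = Add(-7, Mul(Rational(1, 3), Rational(-39, 7))) = Add(-7, Rational(-13, 7)) = Rational(-62, 7))
Function('J')(L, X) = Add(-44, Mul(4, X)) (Function('J')(L, X) = Mul(Add(-11, X), 4) = Add(-44, Mul(4, X)))
Mul(Add(279236, -402172), Pow(Add(Function('Z')(-24, -219), Function('J')(-238, 501)), -1)) = Mul(Add(279236, -402172), Pow(Add(Rational(-62, 7), Add(-44, Mul(4, 501))), -1)) = Mul(-122936, Pow(Add(Rational(-62, 7), Add(-44, 2004)), -1)) = Mul(-122936, Pow(Add(Rational(-62, 7), 1960), -1)) = Mul(-122936, Pow(Rational(13658, 7), -1)) = Mul(-122936, Rational(7, 13658)) = Rational(-430276, 6829)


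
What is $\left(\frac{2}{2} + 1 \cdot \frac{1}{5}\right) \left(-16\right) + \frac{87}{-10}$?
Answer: $- \frac{279}{10} \approx -27.9$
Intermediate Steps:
$\left(\frac{2}{2} + 1 \cdot \frac{1}{5}\right) \left(-16\right) + \frac{87}{-10} = \left(2 \cdot \frac{1}{2} + 1 \cdot \frac{1}{5}\right) \left(-16\right) + 87 \left(- \frac{1}{10}\right) = \left(1 + \frac{1}{5}\right) \left(-16\right) - \frac{87}{10} = \frac{6}{5} \left(-16\right) - \frac{87}{10} = - \frac{96}{5} - \frac{87}{10} = - \frac{279}{10}$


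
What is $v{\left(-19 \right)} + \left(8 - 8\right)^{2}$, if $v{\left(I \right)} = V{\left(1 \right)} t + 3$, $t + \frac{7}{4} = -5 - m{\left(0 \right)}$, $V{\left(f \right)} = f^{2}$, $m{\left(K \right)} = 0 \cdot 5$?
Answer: $- \frac{15}{4} \approx -3.75$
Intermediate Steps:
$m{\left(K \right)} = 0$
$t = - \frac{27}{4}$ ($t = - \frac{7}{4} - 5 = - \frac{27}{4} \approx -6.75$)
$v{\left(I \right)} = - \frac{15}{4}$ ($v{\left(I \right)} = 1^{2} \left(- \frac{27}{4}\right) + 3 = 1 \left(- \frac{27}{4}\right) + 3 = - \frac{27}{4} + 3 = - \frac{15}{4}$)
$v{\left(-19 \right)} + \left(8 - 8\right)^{2} = - \frac{15}{4} + \left(8 - 8\right)^{2} = - \frac{15}{4} + 0^{2} = - \frac{15}{4} + 0 = - \frac{15}{4}$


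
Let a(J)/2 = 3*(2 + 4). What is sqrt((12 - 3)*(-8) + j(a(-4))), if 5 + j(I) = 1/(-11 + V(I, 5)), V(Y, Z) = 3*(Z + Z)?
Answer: I*sqrt(27778)/19 ≈ 8.772*I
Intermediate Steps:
V(Y, Z) = 6*Z (V(Y, Z) = 3*(2*Z) = 6*Z)
a(J) = 36 (a(J) = 2*(3*(2 + 4)) = 2*(3*6) = 2*18 = 36)
j(I) = -94/19 (j(I) = -5 + 1/(-11 + 6*5) = -5 + 1/(-11 + 30) = -5 + 1/19 = -94/19)
sqrt((12 - 3)*(-8) + j(a(-4))) = sqrt((12 - 3)*(-8) - 94/19) = sqrt(9*(-8) - 94/19) = sqrt(-72 - 94/19) = sqrt(-1462/19) = I*sqrt(27778)/19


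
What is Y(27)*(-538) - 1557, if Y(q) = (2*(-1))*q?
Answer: 27495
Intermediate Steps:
Y(q) = -2*q
Y(27)*(-538) - 1557 = -2*27*(-538) - 1557 = -54*(-538) - 1557 = 29052 - 1557 = 27495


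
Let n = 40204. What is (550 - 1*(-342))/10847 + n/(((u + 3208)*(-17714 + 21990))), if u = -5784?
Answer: 102057237/1298689616 ≈ 0.078585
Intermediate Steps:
(550 - 1*(-342))/10847 + n/(((u + 3208)*(-17714 + 21990))) = (550 - 1*(-342))/10847 + 40204/(((-5784 + 3208)*(-17714 + 21990))) = (550 + 342)*(1/10847) + 40204/((-2576*4276)) = 892*(1/10847) + 40204/(-11014976) = 892/10847 + 40204*(-1/11014976) = 892/10847 - 437/119728 = 102057237/1298689616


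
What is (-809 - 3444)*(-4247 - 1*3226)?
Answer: 31782669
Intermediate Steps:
(-809 - 3444)*(-4247 - 1*3226) = -4253*(-4247 - 3226) = -4253*(-7473) = 31782669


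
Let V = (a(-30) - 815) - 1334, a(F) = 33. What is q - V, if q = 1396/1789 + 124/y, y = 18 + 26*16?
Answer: 26512018/12523 ≈ 2117.1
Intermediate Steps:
y = 434 (y = 18 + 416 = 434)
q = 13350/12523 (q = 1396/1789 + 124/434 = 1396*(1/1789) + 124*(1/434) = 1396/1789 + 2/7 = 13350/12523 ≈ 1.0660)
V = -2116 (V = (33 - 815) - 1334 = -782 - 1334 = -2116)
q - V = 13350/12523 - 1*(-2116) = 13350/12523 + 2116 = 26512018/12523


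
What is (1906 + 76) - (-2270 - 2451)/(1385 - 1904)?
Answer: 1023937/519 ≈ 1972.9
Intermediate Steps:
(1906 + 76) - (-2270 - 2451)/(1385 - 1904) = 1982 - (-4721)/(-519) = 1982 - (-4721)*(-1)/519 = 1982 - 1*4721/519 = 1982 - 4721/519 = 1023937/519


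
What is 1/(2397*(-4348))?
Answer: -1/10422156 ≈ -9.5949e-8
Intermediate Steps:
1/(2397*(-4348)) = (1/2397)*(-1/4348) = -1/10422156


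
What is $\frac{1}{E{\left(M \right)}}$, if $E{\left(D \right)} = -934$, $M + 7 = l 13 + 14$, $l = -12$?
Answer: $- \frac{1}{934} \approx -0.0010707$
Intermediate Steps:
$M = -149$ ($M = -7 + \left(\left(-12\right) 13 + 14\right) = -7 + \left(-156 + 14\right) = -7 - 142 = -149$)
$\frac{1}{E{\left(M \right)}} = \frac{1}{-934} = - \frac{1}{934}$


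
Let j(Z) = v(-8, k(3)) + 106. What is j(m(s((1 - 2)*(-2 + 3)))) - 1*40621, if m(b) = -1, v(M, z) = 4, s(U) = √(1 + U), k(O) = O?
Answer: -40511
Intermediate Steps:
j(Z) = 110 (j(Z) = 4 + 106 = 110)
j(m(s((1 - 2)*(-2 + 3)))) - 1*40621 = 110 - 1*40621 = 110 - 40621 = -40511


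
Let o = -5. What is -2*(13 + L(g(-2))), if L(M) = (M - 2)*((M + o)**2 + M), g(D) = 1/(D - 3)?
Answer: 11512/125 ≈ 92.096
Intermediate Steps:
g(D) = 1/(-3 + D)
L(M) = (-2 + M)*(M + (-5 + M)**2) (L(M) = (M - 2)*((M - 5)**2 + M) = (-2 + M)*((-5 + M)**2 + M) = (-2 + M)*(M + (-5 + M)**2))
-2*(13 + L(g(-2))) = -2*(13 + (-50 + (1/(-3 - 2))**3 - 11/(-3 - 2)**2 + 43/(-3 - 2))) = -2*(13 + (-50 + (1/(-5))**3 - 11*(1/(-5))**2 + 43/(-5))) = -2*(13 + (-50 + (-1/5)**3 - 11*(-1/5)**2 + 43*(-1/5))) = -2*(13 + (-50 - 1/125 - 11*1/25 - 43/5)) = -2*(13 + (-50 - 1/125 - 11/25 - 43/5)) = -2*(13 - 7381/125) = -2*(-5756/125) = 11512/125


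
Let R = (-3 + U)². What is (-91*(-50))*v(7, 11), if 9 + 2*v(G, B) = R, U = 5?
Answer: -11375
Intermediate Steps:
R = 4 (R = (-3 + 5)² = 2² = 4)
v(G, B) = -5/2 (v(G, B) = -9/2 + (½)*4 = -9/2 + 2 = -5/2)
(-91*(-50))*v(7, 11) = -91*(-50)*(-5/2) = 4550*(-5/2) = -11375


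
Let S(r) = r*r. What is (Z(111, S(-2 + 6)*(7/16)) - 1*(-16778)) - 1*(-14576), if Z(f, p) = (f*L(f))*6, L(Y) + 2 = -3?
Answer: 28024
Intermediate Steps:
L(Y) = -5 (L(Y) = -2 - 3 = -5)
S(r) = r²
Z(f, p) = -30*f (Z(f, p) = (f*(-5))*6 = -5*f*6 = -30*f)
(Z(111, S(-2 + 6)*(7/16)) - 1*(-16778)) - 1*(-14576) = (-30*111 - 1*(-16778)) - 1*(-14576) = (-3330 + 16778) + 14576 = 13448 + 14576 = 28024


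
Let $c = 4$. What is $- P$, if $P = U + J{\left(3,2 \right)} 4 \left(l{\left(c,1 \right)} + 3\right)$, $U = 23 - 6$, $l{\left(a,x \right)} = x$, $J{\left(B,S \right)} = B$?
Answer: $-65$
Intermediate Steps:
$U = 17$
$P = 65$ ($P = 17 + 3 \cdot 4 \left(1 + 3\right) = 17 + 3 \cdot 4 \cdot 4 = 17 + 3 \cdot 16 = 17 + 48 = 65$)
$- P = \left(-1\right) 65 = -65$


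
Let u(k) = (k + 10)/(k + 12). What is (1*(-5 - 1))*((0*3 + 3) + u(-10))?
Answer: -18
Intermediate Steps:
u(k) = (10 + k)/(12 + k)
(1*(-5 - 1))*((0*3 + 3) + u(-10)) = (1*(-5 - 1))*((0*3 + 3) + (10 - 10)/(12 - 10)) = (1*(-6))*((0 + 3) + 0/2) = -6*(3 + (1/2)*0) = -6*(3 + 0) = -6*3 = -18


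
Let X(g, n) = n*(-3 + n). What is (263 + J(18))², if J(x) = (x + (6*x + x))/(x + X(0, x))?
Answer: 277729/4 ≈ 69432.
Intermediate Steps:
J(x) = 8*x/(x + x*(-3 + x)) (J(x) = (x + (6*x + x))/(x + x*(-3 + x)) = (x + 7*x)/(x + x*(-3 + x)) = (8*x)/(x + x*(-3 + x)) = 8*x/(x + x*(-3 + x)))
(263 + J(18))² = (263 + 8/(-2 + 18))² = (263 + 8/16)² = (263 + 8*(1/16))² = (263 + ½)² = (527/2)² = 277729/4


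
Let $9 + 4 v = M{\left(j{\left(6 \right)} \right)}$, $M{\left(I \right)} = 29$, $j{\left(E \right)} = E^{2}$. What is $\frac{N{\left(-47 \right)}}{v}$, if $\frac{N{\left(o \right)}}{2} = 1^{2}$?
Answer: $\frac{2}{5} \approx 0.4$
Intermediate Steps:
$N{\left(o \right)} = 2$ ($N{\left(o \right)} = 2 \cdot 1^{2} = 2 \cdot 1 = 2$)
$v = 5$ ($v = - \frac{9}{4} + \frac{1}{4} \cdot 29 = - \frac{9}{4} + \frac{29}{4} = 5$)
$\frac{N{\left(-47 \right)}}{v} = \frac{2}{5}$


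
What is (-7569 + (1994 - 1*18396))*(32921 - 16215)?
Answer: -400459526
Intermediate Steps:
(-7569 + (1994 - 1*18396))*(32921 - 16215) = (-7569 + (1994 - 18396))*16706 = (-7569 - 16402)*16706 = -23971*16706 = -400459526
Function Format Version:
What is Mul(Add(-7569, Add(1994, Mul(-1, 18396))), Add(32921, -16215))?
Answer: -400459526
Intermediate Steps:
Mul(Add(-7569, Add(1994, Mul(-1, 18396))), Add(32921, -16215)) = Mul(Add(-7569, Add(1994, -18396)), 16706) = Mul(Add(-7569, -16402), 16706) = Mul(-23971, 16706) = -400459526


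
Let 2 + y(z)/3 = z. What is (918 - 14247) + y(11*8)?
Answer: -13071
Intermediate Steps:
y(z) = -6 + 3*z
(918 - 14247) + y(11*8) = (918 - 14247) + (-6 + 3*(11*8)) = -13329 + (-6 + 3*88) = -13329 + (-6 + 264) = -13329 + 258 = -13071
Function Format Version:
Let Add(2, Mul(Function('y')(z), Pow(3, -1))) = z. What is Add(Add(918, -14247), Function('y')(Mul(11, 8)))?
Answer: -13071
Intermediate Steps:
Function('y')(z) = Add(-6, Mul(3, z))
Add(Add(918, -14247), Function('y')(Mul(11, 8))) = Add(Add(918, -14247), Add(-6, Mul(3, Mul(11, 8)))) = Add(-13329, Add(-6, Mul(3, 88))) = Add(-13329, Add(-6, 264)) = Add(-13329, 258) = -13071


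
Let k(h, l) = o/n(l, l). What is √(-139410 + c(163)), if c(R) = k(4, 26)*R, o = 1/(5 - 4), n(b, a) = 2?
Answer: I*√557314/2 ≈ 373.27*I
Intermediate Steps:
o = 1 (o = 1/1 = 1)
k(h, l) = ½ (k(h, l) = 1/2 = 1*(½) = ½)
c(R) = R/2
√(-139410 + c(163)) = √(-139410 + (½)*163) = √(-139410 + 163/2) = √(-278657/2) = I*√557314/2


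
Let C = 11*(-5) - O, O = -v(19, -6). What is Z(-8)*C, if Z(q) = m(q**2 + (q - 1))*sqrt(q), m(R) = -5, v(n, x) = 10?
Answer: 450*I*sqrt(2) ≈ 636.4*I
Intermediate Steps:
O = -10 (O = -1*10 = -10)
Z(q) = -5*sqrt(q)
C = -45 (C = 11*(-5) - 1*(-10) = -55 + 10 = -45)
Z(-8)*C = -10*I*sqrt(2)*(-45) = 450*I*sqrt(2)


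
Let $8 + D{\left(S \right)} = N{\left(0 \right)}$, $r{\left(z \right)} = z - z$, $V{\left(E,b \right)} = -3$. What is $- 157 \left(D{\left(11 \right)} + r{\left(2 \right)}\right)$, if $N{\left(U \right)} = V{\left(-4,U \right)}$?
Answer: $1727$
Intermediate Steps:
$N{\left(U \right)} = -3$
$r{\left(z \right)} = 0$
$D{\left(S \right)} = -11$ ($D{\left(S \right)} = -8 - 3 = -11$)
$- 157 \left(D{\left(11 \right)} + r{\left(2 \right)}\right) = - 157 \left(-11 + 0\right) = \left(-157\right) \left(-11\right) = 1727$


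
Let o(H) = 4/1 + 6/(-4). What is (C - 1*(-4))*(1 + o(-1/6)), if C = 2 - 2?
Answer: 14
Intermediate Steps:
C = 0
o(H) = 5/2 (o(H) = 4*1 + 6*(-1/4) = 4 - 3/2 = 5/2)
(C - 1*(-4))*(1 + o(-1/6)) = (0 - 1*(-4))*(1 + 5/2) = (0 + 4)*(7/2) = 4*(7/2) = 14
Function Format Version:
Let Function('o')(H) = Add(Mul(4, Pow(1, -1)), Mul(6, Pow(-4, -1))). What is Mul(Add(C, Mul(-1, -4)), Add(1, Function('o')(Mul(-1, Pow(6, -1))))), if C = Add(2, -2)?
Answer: 14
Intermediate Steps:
C = 0
Function('o')(H) = Rational(5, 2) (Function('o')(H) = Add(Mul(4, 1), Mul(6, Rational(-1, 4))) = Add(4, Rational(-3, 2)) = Rational(5, 2))
Mul(Add(C, Mul(-1, -4)), Add(1, Function('o')(Mul(-1, Pow(6, -1))))) = Mul(Add(0, Mul(-1, -4)), Add(1, Rational(5, 2))) = Mul(Add(0, 4), Rational(7, 2)) = Mul(4, Rational(7, 2)) = 14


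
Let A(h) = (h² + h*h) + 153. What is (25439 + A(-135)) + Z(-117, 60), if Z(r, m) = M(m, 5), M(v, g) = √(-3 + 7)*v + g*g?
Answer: 62187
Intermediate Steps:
M(v, g) = g² + 2*v (M(v, g) = √4*v + g² = 2*v + g² = g² + 2*v)
A(h) = 153 + 2*h² (A(h) = (h² + h²) + 153 = 2*h² + 153 = 153 + 2*h²)
Z(r, m) = 25 + 2*m (Z(r, m) = 5² + 2*m = 25 + 2*m)
(25439 + A(-135)) + Z(-117, 60) = (25439 + (153 + 2*(-135)²)) + (25 + 2*60) = (25439 + (153 + 2*18225)) + (25 + 120) = (25439 + (153 + 36450)) + 145 = (25439 + 36603) + 145 = 62042 + 145 = 62187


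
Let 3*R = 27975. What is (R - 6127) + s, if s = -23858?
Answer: -20660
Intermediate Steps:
R = 9325 (R = (⅓)*27975 = 9325)
(R - 6127) + s = (9325 - 6127) - 23858 = 3198 - 23858 = -20660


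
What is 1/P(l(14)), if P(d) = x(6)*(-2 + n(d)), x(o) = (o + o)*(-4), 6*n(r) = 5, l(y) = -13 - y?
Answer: 1/56 ≈ 0.017857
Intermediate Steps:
n(r) = 5/6 (n(r) = (1/6)*5 = 5/6)
x(o) = -8*o (x(o) = (2*o)*(-4) = -8*o)
P(d) = 56 (P(d) = (-8*6)*(-2 + 5/6) = -48*(-7/6) = 56)
1/P(l(14)) = 1/56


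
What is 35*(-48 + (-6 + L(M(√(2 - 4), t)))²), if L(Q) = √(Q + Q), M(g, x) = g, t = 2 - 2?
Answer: -1680 + 35*(6 - 2^(¾)*√I)² ≈ -919.47 - 400.47*I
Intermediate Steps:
t = 0
L(Q) = √2*√Q (L(Q) = √(2*Q) = √2*√Q)
35*(-48 + (-6 + L(M(√(2 - 4), t)))²) = 35*(-48 + (-6 + √2*√(√(2 - 4)))²) = 35*(-48 + (-6 + √2*√(√(-2)))²) = 35*(-48 + (-6 + √2*√(I*√2))²) = 35*(-48 + (-6 + √2*(2^(¼)*√I))²) = 35*(-48 + (-6 + 2^(¾)*√I)²) = -1680 + 35*(-6 + 2^(¾)*√I)²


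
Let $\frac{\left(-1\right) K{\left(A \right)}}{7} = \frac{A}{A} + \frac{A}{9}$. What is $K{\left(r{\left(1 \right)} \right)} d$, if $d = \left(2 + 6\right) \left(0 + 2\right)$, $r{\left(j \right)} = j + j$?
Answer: $- \frac{1232}{9} \approx -136.89$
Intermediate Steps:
$r{\left(j \right)} = 2 j$
$K{\left(A \right)} = -7 - \frac{7 A}{9}$ ($K{\left(A \right)} = - 7 \left(\frac{A}{A} + \frac{A}{9}\right) = - 7 \left(1 + A \frac{1}{9}\right) = - 7 \left(1 + \frac{A}{9}\right) = -7 - \frac{7 A}{9}$)
$d = 16$ ($d = 8 \cdot 2 = 16$)
$K{\left(r{\left(1 \right)} \right)} d = \left(-7 - \frac{7 \cdot 2 \cdot 1}{9}\right) 16 = \left(-7 - \frac{14}{9}\right) 16 = \left(- \frac{77}{9}\right) 16 = - \frac{1232}{9}$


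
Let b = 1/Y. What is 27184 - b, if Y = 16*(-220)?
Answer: 95687681/3520 ≈ 27184.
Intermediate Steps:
Y = -3520
b = -1/3520 (b = 1/(-3520) = -1/3520 ≈ -0.00028409)
27184 - b = 27184 - 1*(-1/3520) = 27184 + 1/3520 = 95687681/3520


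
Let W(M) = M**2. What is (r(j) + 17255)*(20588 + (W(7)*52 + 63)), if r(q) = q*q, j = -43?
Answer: 443193696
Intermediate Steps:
r(q) = q**2
(r(j) + 17255)*(20588 + (W(7)*52 + 63)) = ((-43)**2 + 17255)*(20588 + (7**2*52 + 63)) = (1849 + 17255)*(20588 + (49*52 + 63)) = 19104*(20588 + (2548 + 63)) = 19104*(20588 + 2611) = 19104*23199 = 443193696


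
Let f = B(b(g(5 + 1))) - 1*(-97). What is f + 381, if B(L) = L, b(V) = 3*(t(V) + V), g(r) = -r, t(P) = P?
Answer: 442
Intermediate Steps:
b(V) = 6*V (b(V) = 3*(V + V) = 3*(2*V) = 6*V)
f = 61 (f = 6*(-(5 + 1)) - 1*(-97) = 6*(-1*6) + 97 = 6*(-6) + 97 = -36 + 97 = 61)
f + 381 = 61 + 381 = 442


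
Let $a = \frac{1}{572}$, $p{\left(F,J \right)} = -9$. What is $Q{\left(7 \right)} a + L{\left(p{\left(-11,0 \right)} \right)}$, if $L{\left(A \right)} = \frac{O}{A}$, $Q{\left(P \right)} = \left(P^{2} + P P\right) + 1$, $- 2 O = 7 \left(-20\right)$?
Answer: $- \frac{3559}{468} \approx -7.6047$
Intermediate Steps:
$O = 70$ ($O = - \frac{7 \left(-20\right)}{2} = \left(- \frac{1}{2}\right) \left(-140\right) = 70$)
$Q{\left(P \right)} = 1 + 2 P^{2}$ ($Q{\left(P \right)} = \left(P^{2} + P^{2}\right) + 1 = 2 P^{2} + 1 = 1 + 2 P^{2}$)
$L{\left(A \right)} = \frac{70}{A}$
$a = \frac{1}{572} \approx 0.0017483$
$Q{\left(7 \right)} a + L{\left(p{\left(-11,0 \right)} \right)} = \left(1 + 2 \cdot 7^{2}\right) \frac{1}{572} + \frac{70}{-9} = \left(1 + 2 \cdot 49\right) \frac{1}{572} + 70 \left(- \frac{1}{9}\right) = \left(1 + 98\right) \frac{1}{572} - \frac{70}{9} = 99 \cdot \frac{1}{572} - \frac{70}{9} = \frac{9}{52} - \frac{70}{9} = - \frac{3559}{468}$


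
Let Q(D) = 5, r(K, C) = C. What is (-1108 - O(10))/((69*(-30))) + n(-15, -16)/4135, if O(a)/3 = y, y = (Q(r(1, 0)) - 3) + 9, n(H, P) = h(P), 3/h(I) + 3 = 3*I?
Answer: 3208181/5820426 ≈ 0.55119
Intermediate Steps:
h(I) = 3/(-3 + 3*I)
n(H, P) = 1/(-1 + P)
y = 11 (y = (5 - 3) + 9 = 2 + 9 = 11)
O(a) = 33 (O(a) = 3*11 = 33)
(-1108 - O(10))/((69*(-30))) + n(-15, -16)/4135 = (-1108 - 1*33)/((69*(-30))) + 1/(-1 - 16*4135) = (-1108 - 33)/(-2070) + (1/4135)/(-17) = -1141*(-1/2070) - 1/17*1/4135 = 1141/2070 - 1/70295 = 3208181/5820426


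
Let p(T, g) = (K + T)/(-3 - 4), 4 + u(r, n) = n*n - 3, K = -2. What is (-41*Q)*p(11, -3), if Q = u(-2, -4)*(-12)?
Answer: -39852/7 ≈ -5693.1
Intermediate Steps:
u(r, n) = -7 + n² (u(r, n) = -4 + (n*n - 3) = -4 + (n² - 3) = -4 + (-3 + n²) = -7 + n²)
Q = -108 (Q = (-7 + (-4)²)*(-12) = (-7 + 16)*(-12) = 9*(-12) = -108)
p(T, g) = 2/7 - T/7 (p(T, g) = (-2 + T)/(-3 - 4) = (-2 + T)/(-7) = (-2 + T)*(-⅐) = 2/7 - T/7)
(-41*Q)*p(11, -3) = (-41*(-108))*(2/7 - ⅐*11) = 4428*(2/7 - 11/7) = 4428*(-9/7) = -39852/7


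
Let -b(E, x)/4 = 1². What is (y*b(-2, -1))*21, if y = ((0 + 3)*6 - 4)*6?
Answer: -7056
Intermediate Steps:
b(E, x) = -4 (b(E, x) = -4*1² = -4*1 = -4)
y = 84 (y = (3*6 - 4)*6 = (18 - 4)*6 = 14*6 = 84)
(y*b(-2, -1))*21 = (84*(-4))*21 = -336*21 = -7056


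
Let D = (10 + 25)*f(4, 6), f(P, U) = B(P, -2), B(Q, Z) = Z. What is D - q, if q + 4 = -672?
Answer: 606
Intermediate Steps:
q = -676 (q = -4 - 672 = -676)
f(P, U) = -2
D = -70 (D = (10 + 25)*(-2) = 35*(-2) = -70)
D - q = -70 - 1*(-676) = -70 + 676 = 606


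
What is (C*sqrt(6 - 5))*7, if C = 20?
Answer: 140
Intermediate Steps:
(C*sqrt(6 - 5))*7 = (20*sqrt(6 - 5))*7 = (20*sqrt(1))*7 = (20*1)*7 = 20*7 = 140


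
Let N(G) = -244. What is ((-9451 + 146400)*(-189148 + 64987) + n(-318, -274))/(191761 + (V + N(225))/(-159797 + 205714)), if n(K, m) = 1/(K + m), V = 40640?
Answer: -12492160498185449/140882083728 ≈ -88671.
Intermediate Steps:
((-9451 + 146400)*(-189148 + 64987) + n(-318, -274))/(191761 + (V + N(225))/(-159797 + 205714)) = ((-9451 + 146400)*(-189148 + 64987) + 1/(-318 - 274))/(191761 + (40640 - 244)/(-159797 + 205714)) = (136949*(-124161) + 1/(-592))/(191761 + 40396/45917) = (-17003724789 - 1/592)/(191761 + 40396*(1/45917)) = -10066205075089/(592*(191761 + 40396/45917)) = -10066205075089/(592*8805130233/45917) = -10066205075089/592*45917/8805130233 = -12492160498185449/140882083728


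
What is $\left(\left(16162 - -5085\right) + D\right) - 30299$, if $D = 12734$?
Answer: $3682$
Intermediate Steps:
$\left(\left(16162 - -5085\right) + D\right) - 30299 = \left(\left(16162 - -5085\right) + 12734\right) - 30299 = \left(\left(16162 + 5085\right) + 12734\right) - 30299 = \left(21247 + 12734\right) - 30299 = 33981 - 30299 = 3682$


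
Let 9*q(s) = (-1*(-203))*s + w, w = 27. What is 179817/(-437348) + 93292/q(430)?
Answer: 351508545555/38187915316 ≈ 9.2047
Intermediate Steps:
q(s) = 3 + 203*s/9 (q(s) = ((-1*(-203))*s + 27)/9 = (203*s + 27)/9 = (27 + 203*s)/9 = 3 + 203*s/9)
179817/(-437348) + 93292/q(430) = 179817/(-437348) + 93292/(3 + (203/9)*430) = 179817*(-1/437348) + 93292/(3 + 87290/9) = -179817/437348 + 93292/(87317/9) = -179817/437348 + 93292*(9/87317) = -179817/437348 + 839628/87317 = 351508545555/38187915316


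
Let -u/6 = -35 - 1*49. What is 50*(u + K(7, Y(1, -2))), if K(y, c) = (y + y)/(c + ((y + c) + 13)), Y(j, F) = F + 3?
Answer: 277550/11 ≈ 25232.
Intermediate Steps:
u = 504 (u = -6*(-35 - 1*49) = -6*(-35 - 49) = -6*(-84) = 504)
Y(j, F) = 3 + F
K(y, c) = 2*y/(13 + y + 2*c) (K(y, c) = (2*y)/(c + ((c + y) + 13)) = (2*y)/(c + (13 + c + y)) = (2*y)/(13 + y + 2*c) = 2*y/(13 + y + 2*c))
50*(u + K(7, Y(1, -2))) = 50*(504 + 2*7/(13 + 7 + 2*(3 - 2))) = 50*(504 + 2*7/(13 + 7 + 2*1)) = 50*(504 + 2*7/(13 + 7 + 2)) = 50*(504 + 2*7/22) = 50*(504 + 2*7*(1/22)) = 50*(504 + 7/11) = 50*(5551/11) = 277550/11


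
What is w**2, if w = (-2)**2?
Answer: 16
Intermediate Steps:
w = 4
w**2 = 4**2 = 16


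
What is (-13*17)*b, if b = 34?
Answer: -7514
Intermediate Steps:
(-13*17)*b = -13*17*34 = -221*34 = -7514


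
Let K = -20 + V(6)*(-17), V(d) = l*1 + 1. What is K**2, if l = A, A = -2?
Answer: 9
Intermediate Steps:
l = -2
V(d) = -1 (V(d) = -2*1 + 1 = -2 + 1 = -1)
K = -3 (K = -20 - 1*(-17) = -20 + 17 = -3)
K**2 = (-3)**2 = 9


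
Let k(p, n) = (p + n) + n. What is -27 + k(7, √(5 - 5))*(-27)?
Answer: -216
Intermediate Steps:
k(p, n) = p + 2*n (k(p, n) = (n + p) + n = p + 2*n)
-27 + k(7, √(5 - 5))*(-27) = -27 + (7 + 2*√(5 - 5))*(-27) = -27 + (7 + 2*√0)*(-27) = -27 + (7 + 2*0)*(-27) = -27 + (7 + 0)*(-27) = -27 + 7*(-27) = -27 - 189 = -216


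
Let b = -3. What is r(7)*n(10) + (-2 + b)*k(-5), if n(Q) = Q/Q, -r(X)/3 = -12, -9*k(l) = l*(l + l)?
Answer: 574/9 ≈ 63.778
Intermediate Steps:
k(l) = -2*l²/9 (k(l) = -l*(l + l)/9 = -l*2*l/9 = -2*l²/9)
r(X) = 36 (r(X) = -3*(-12) = 36)
n(Q) = 1
r(7)*n(10) + (-2 + b)*k(-5) = 36*1 + (-2 - 3)*(-2/9*(-5)²) = 36 - (-10)*25/9 = 36 - 5*(-50/9) = 36 + 250/9 = 574/9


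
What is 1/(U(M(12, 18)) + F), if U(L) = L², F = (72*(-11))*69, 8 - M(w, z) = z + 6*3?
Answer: -1/53864 ≈ -1.8565e-5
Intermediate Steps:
M(w, z) = -10 - z (M(w, z) = 8 - (z + 6*3) = 8 - (z + 18) = 8 - (18 + z) = 8 + (-18 - z) = -10 - z)
F = -54648 (F = -792*69 = -54648)
1/(U(M(12, 18)) + F) = 1/((-10 - 1*18)² - 54648) = 1/((-10 - 18)² - 54648) = 1/((-28)² - 54648) = 1/(784 - 54648) = 1/(-53864) = -1/53864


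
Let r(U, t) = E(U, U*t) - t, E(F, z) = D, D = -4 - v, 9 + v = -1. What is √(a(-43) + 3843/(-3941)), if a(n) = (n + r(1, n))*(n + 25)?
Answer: 3*I*√3837971/563 ≈ 10.439*I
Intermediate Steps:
v = -10 (v = -9 - 1 = -10)
D = 6 (D = -4 - 1*(-10) = -4 + 10 = 6)
E(F, z) = 6
r(U, t) = 6 - t
a(n) = 150 + 6*n (a(n) = (n + (6 - n))*(n + 25) = 6*(25 + n) = 150 + 6*n)
√(a(-43) + 3843/(-3941)) = √((150 + 6*(-43)) + 3843/(-3941)) = √((150 - 258) + 3843*(-1/3941)) = √(-108 - 549/563) = √(-61353/563) = 3*I*√3837971/563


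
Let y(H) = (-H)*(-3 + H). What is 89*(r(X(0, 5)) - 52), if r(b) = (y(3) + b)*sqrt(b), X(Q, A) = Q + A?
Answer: -4628 + 445*sqrt(5) ≈ -3632.9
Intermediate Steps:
X(Q, A) = A + Q
y(H) = -H*(-3 + H)
r(b) = b**(3/2) (r(b) = (3*(3 - 1*3) + b)*sqrt(b) = (3*(3 - 3) + b)*sqrt(b) = (3*0 + b)*sqrt(b) = (0 + b)*sqrt(b) = b*sqrt(b) = b**(3/2))
89*(r(X(0, 5)) - 52) = 89*((5 + 0)**(3/2) - 52) = 89*(5**(3/2) - 52) = 89*(5*sqrt(5) - 52) = 89*(-52 + 5*sqrt(5)) = -4628 + 445*sqrt(5)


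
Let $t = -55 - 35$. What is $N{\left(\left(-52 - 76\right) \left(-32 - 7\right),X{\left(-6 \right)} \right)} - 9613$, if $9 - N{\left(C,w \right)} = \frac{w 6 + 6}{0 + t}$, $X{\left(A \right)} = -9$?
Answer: $- \frac{144068}{15} \approx -9604.5$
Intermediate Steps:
$t = -90$ ($t = -55 - 35 = -90$)
$N{\left(C,w \right)} = \frac{136}{15} + \frac{w}{15}$ ($N{\left(C,w \right)} = 9 - \frac{w 6 + 6}{0 - 90} = 9 - \frac{6 w + 6}{-90} = 9 - \left(6 + 6 w\right) \left(- \frac{1}{90}\right) = 9 - \left(- \frac{1}{15} - \frac{w}{15}\right) = 9 + \left(\frac{1}{15} + \frac{w}{15}\right) = \frac{136}{15} + \frac{w}{15}$)
$N{\left(\left(-52 - 76\right) \left(-32 - 7\right),X{\left(-6 \right)} \right)} - 9613 = \left(\frac{136}{15} + \frac{1}{15} \left(-9\right)\right) - 9613 = \left(\frac{136}{15} - \frac{3}{5}\right) - 9613 = \frac{127}{15} - 9613 = - \frac{144068}{15}$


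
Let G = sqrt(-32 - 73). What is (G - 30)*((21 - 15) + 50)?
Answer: -1680 + 56*I*sqrt(105) ≈ -1680.0 + 573.83*I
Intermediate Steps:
G = I*sqrt(105) (G = sqrt(-105) = I*sqrt(105) ≈ 10.247*I)
(G - 30)*((21 - 15) + 50) = (I*sqrt(105) - 30)*((21 - 15) + 50) = (-30 + I*sqrt(105))*(6 + 50) = (-30 + I*sqrt(105))*56 = -1680 + 56*I*sqrt(105)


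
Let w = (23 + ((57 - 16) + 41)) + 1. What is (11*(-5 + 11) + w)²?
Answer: 29584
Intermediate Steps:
w = 106 (w = (23 + (41 + 41)) + 1 = (23 + 82) + 1 = 105 + 1 = 106)
(11*(-5 + 11) + w)² = (11*(-5 + 11) + 106)² = (11*6 + 106)² = (66 + 106)² = 172² = 29584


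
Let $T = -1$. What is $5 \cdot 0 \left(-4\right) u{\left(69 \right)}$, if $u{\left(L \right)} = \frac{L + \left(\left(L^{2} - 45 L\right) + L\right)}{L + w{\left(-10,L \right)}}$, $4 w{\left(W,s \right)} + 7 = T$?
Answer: $0$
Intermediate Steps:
$w{\left(W,s \right)} = -2$ ($w{\left(W,s \right)} = - \frac{7}{4} + \frac{1}{4} \left(-1\right) = - \frac{7}{4} - \frac{1}{4} = -2$)
$u{\left(L \right)} = \frac{L^{2} - 43 L}{-2 + L}$ ($u{\left(L \right)} = \frac{L + \left(\left(L^{2} - 45 L\right) + L\right)}{L - 2} = \frac{L + \left(L^{2} - 44 L\right)}{-2 + L} = \frac{L^{2} - 43 L}{-2 + L}$)
$5 \cdot 0 \left(-4\right) u{\left(69 \right)} = 5 \cdot 0 \left(-4\right) \frac{69 \left(-43 + 69\right)}{-2 + 69} = 0 \left(-4\right) 69 \cdot \frac{1}{67} \cdot 26 = 0 \cdot 69 \cdot \frac{1}{67} \cdot 26 = 0 \cdot \frac{1794}{67} = 0$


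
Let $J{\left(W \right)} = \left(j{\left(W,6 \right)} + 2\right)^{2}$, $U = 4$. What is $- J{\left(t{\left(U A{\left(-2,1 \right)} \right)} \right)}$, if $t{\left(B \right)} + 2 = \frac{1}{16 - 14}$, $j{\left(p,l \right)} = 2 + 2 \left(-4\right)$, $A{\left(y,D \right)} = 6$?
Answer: $-16$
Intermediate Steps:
$j{\left(p,l \right)} = -6$ ($j{\left(p,l \right)} = 2 - 8 = -6$)
$t{\left(B \right)} = - \frac{3}{2}$ ($t{\left(B \right)} = -2 + \frac{1}{16 - 14} = -2 + \frac{1}{2} = - \frac{3}{2}$)
$J{\left(W \right)} = 16$ ($J{\left(W \right)} = \left(-6 + 2\right)^{2} = \left(-4\right)^{2} = 16$)
$- J{\left(t{\left(U A{\left(-2,1 \right)} \right)} \right)} = \left(-1\right) 16 = -16$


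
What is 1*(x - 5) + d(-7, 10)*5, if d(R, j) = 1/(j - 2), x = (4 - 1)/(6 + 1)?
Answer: -221/56 ≈ -3.9464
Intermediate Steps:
x = 3/7 ≈ 0.42857
d(R, j) = 1/(-2 + j)
1*(x - 5) + d(-7, 10)*5 = 1*(3/7 - 5) + 5/(-2 + 10) = 1*(-32/7) + 5/8 = -32/7 + (⅛)*5 = -32/7 + 5/8 = -221/56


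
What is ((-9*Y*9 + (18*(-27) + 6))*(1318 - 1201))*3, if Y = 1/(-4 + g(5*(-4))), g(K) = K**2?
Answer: -7416279/44 ≈ -1.6855e+5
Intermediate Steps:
Y = 1/396 (Y = 1/(-4 + (5*(-4))**2) = 1/(-4 + (-20)**2) = 1/(-4 + 400) = 1/396 ≈ 0.0025253)
((-9*Y*9 + (18*(-27) + 6))*(1318 - 1201))*3 = ((-9*1/396*9 + (18*(-27) + 6))*(1318 - 1201))*3 = ((-1/44*9 + (-486 + 6))*117)*3 = ((-9/44 - 480)*117)*3 = -21129/44*117*3 = -2472093/44*3 = -7416279/44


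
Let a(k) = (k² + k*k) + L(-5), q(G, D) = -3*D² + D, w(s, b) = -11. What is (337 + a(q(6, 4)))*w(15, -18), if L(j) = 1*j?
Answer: -46244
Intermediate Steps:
L(j) = j
q(G, D) = D - 3*D²
a(k) = -5 + 2*k² (a(k) = (k² + k*k) - 5 = (k² + k²) - 5 = 2*k² - 5 = -5 + 2*k²)
(337 + a(q(6, 4)))*w(15, -18) = (337 + (-5 + 2*(4*(1 - 3*4))²))*(-11) = (337 + (-5 + 2*(4*(1 - 12))²))*(-11) = (337 + (-5 + 2*(4*(-11))²))*(-11) = (337 + (-5 + 2*(-44)²))*(-11) = (337 + (-5 + 2*1936))*(-11) = (337 + (-5 + 3872))*(-11) = (337 + 3867)*(-11) = 4204*(-11) = -46244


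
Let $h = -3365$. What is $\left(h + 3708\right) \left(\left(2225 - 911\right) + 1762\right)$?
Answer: $1055068$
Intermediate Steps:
$\left(h + 3708\right) \left(\left(2225 - 911\right) + 1762\right) = \left(-3365 + 3708\right) \left(\left(2225 - 911\right) + 1762\right) = 343 \left(\left(2225 - 911\right) + 1762\right) = 343 \left(1314 + 1762\right) = 343 \cdot 3076 = 1055068$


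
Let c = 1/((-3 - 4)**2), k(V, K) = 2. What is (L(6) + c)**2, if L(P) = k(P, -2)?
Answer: 9801/2401 ≈ 4.0820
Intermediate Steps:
L(P) = 2
c = 1/49 (c = 1/((-7)**2) = 1/49 ≈ 0.020408)
(L(6) + c)**2 = (2 + 1/49)**2 = (99/49)**2 = 9801/2401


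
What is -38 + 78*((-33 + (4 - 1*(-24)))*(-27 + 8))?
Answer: 7372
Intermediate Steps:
-38 + 78*((-33 + (4 - 1*(-24)))*(-27 + 8)) = -38 + 78*((-33 + (4 + 24))*(-19)) = -38 + 78*((-33 + 28)*(-19)) = -38 + 78*(-5*(-19)) = -38 + 78*95 = -38 + 7410 = 7372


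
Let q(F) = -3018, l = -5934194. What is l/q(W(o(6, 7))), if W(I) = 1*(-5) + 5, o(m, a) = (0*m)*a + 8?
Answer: 2967097/1509 ≈ 1966.3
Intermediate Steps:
o(m, a) = 8 (o(m, a) = 0*a + 8 = 0 + 8 = 8)
W(I) = 0 (W(I) = -5 + 5 = 0)
l/q(W(o(6, 7))) = -5934194/(-3018) = -5934194*(-1/3018) = 2967097/1509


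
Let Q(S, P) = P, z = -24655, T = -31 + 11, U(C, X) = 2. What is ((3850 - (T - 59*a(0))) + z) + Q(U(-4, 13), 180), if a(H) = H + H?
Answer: -20605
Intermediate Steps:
T = -20
a(H) = 2*H
((3850 - (T - 59*a(0))) + z) + Q(U(-4, 13), 180) = ((3850 - (-20 - 118*0)) - 24655) + 180 = ((3850 - (-20 - 59*0)) - 24655) + 180 = ((3850 - (-20 + 0)) - 24655) + 180 = ((3850 - 1*(-20)) - 24655) + 180 = ((3850 + 20) - 24655) + 180 = (3870 - 24655) + 180 = -20785 + 180 = -20605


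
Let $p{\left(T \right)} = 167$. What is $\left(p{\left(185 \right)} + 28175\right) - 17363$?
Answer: $10979$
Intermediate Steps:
$\left(p{\left(185 \right)} + 28175\right) - 17363 = \left(167 + 28175\right) - 17363 = 28342 - 17363 = 10979$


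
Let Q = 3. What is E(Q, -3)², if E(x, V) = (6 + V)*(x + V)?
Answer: 0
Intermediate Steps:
E(x, V) = (6 + V)*(V + x)
E(Q, -3)² = ((-3)² + 6*(-3) + 6*3 - 3*3)² = (9 - 18 + 18 - 9)² = 0² = 0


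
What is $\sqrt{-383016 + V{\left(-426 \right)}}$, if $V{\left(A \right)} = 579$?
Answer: $3 i \sqrt{42493} \approx 618.42 i$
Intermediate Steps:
$\sqrt{-383016 + V{\left(-426 \right)}} = \sqrt{-383016 + 579} = \sqrt{-382437} = 3 i \sqrt{42493}$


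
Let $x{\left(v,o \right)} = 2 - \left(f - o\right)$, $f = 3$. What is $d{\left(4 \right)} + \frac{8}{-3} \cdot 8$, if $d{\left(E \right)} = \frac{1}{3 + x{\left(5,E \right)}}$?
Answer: $- \frac{127}{6} \approx -21.167$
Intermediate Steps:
$x{\left(v,o \right)} = -1 + o$ ($x{\left(v,o \right)} = 2 - \left(3 - o\right) = 2 + \left(-3 + o\right) = -1 + o$)
$d{\left(E \right)} = \frac{1}{2 + E}$ ($d{\left(E \right)} = \frac{1}{3 + \left(-1 + E\right)} = \frac{1}{2 + E}$)
$d{\left(4 \right)} + \frac{8}{-3} \cdot 8 = \frac{1}{2 + 4} + \frac{8}{-3} \cdot 8 = \frac{1}{6} + 8 \left(- \frac{1}{3}\right) 8 = \frac{1}{6} - \frac{64}{3} = - \frac{127}{6}$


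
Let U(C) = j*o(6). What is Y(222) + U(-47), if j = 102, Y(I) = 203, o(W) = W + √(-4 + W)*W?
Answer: 815 + 612*√2 ≈ 1680.5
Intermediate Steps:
o(W) = W + W*√(-4 + W)
U(C) = 612 + 612*√2 (U(C) = 102*(6*(1 + √(-4 + 6))) = 102*(6*(1 + √2)) = 102*(6 + 6*√2) = 612 + 612*√2)
Y(222) + U(-47) = 203 + (612 + 612*√2) = 815 + 612*√2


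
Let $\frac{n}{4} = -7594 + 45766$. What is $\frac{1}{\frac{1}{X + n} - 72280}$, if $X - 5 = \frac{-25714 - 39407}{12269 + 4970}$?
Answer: $- \frac{2632209506}{190256103076441} \approx -1.3835 \cdot 10^{-5}$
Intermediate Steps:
$X = \frac{21074}{17239}$ ($X = 5 + \frac{-25714 - 39407}{12269 + 4970} = 5 - \frac{65121}{17239} = \frac{21074}{17239} \approx 1.2225$)
$n = 152688$ ($n = 4 \left(-7594 + 45766\right) = 4 \cdot 38172 = 152688$)
$\frac{1}{\frac{1}{X + n} - 72280} = \frac{1}{\frac{1}{\frac{21074}{17239} + 152688} - 72280} = \frac{1}{\frac{1}{\frac{2632209506}{17239}} - 72280} = \frac{1}{\frac{17239}{2632209506} - 72280} = \frac{1}{- \frac{190256103076441}{2632209506}} = - \frac{2632209506}{190256103076441}$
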